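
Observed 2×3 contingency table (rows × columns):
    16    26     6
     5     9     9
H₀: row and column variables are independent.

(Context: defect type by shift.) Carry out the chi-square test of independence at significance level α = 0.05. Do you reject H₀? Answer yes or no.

Row totals [48, 23], col totals [21, 35, 15], n=71
χ² = (16−14.20)²/14.20 + (26−23.66)²/23.66 + (6−10.14)²/10.14 + (5−6.80)²/6.80 + (9−11.34)²/11.34 + (9−4.86)²/4.86 = 6.6394
df = 2
p-value (upper-tail) = 0.03616
At α=0.05: p < α → reject H₀

reject H₀: yes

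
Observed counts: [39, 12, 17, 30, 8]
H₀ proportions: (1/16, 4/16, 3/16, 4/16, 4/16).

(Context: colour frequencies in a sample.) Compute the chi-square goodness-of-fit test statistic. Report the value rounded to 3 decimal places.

n = 106; E_i = n·p_i = [6.62, 26.50, 19.88, 26.50, 26.50]
χ² = (39−6.62)²/6.62 + (12−26.50)²/26.50 + (17−19.88)²/19.88 + (30−26.50)²/26.50 + (8−26.50)²/26.50 = 179.9371
df = 4

test statistic = 179.937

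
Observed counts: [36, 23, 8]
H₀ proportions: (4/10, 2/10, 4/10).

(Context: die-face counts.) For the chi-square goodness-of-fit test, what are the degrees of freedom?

degrees of freedom = 2

df = k − 1 = 3 − 1 = 2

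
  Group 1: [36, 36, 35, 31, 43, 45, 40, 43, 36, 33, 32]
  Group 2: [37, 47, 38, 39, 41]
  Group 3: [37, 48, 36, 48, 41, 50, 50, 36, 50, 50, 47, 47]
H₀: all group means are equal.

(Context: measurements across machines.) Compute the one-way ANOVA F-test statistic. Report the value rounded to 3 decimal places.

test statistic = 6.560

Group means [37.27, 40.40, 45.00], grand mean 41.143
SSB = Σnᵢ(x̄ᵢ−x̄)² = 346.047; SSW = ΣΣ(x−x̄ᵢ)² = 659.382
MSB = 346.047/2 = 173.0234; MSW = 659.382/25 = 26.3753
F = MSB/MSW = 6.5601
df = (2, 25)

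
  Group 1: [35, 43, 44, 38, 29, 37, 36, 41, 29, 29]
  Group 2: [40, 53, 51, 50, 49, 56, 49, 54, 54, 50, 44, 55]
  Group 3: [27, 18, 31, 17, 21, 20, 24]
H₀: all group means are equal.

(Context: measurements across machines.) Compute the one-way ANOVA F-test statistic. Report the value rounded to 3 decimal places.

test statistic = 67.247

Group means [36.10, 50.42, 22.57], grand mean 38.759
SSB = Σnᵢ(x̄ᵢ−x̄)² = 3535.779; SSW = ΣΣ(x−x̄ᵢ)² = 683.531
MSB = 3535.779/2 = 1767.8897; MSW = 683.531/26 = 26.2897
F = MSB/MSW = 67.2466
df = (2, 26)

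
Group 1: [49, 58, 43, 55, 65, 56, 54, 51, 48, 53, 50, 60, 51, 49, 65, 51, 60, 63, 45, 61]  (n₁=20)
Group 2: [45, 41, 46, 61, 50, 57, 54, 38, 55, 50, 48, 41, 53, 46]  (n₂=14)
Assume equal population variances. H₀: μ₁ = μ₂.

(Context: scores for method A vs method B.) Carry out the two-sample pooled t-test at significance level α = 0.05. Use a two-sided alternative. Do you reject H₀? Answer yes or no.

reject H₀: yes

x̄₁=54.350, s₁=6.467, n₁=20
x̄₂=48.929, s₂=6.627, n₂=14
s_p² = [19·6.467² + 13·6.627²]/32 = 42.6712
SE = √(s_p²·(1/20+1/14)) = 2.2763
t = (54.350−48.929)/2.2763 = 2.3817
df = 32
p-value (two-sided) = 0.02335
At α=0.05: p < α → reject H₀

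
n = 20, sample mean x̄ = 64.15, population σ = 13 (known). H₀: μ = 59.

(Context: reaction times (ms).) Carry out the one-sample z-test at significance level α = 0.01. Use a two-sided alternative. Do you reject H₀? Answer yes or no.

SE = σ/√n = 13/√20 = 2.9069
z = (x̄−μ₀)/SE = (64.15−59)/2.9069 = 1.7717
p-value (two-sided) = 0.07645
At α=0.01: p ≥ α → fail to reject H₀

reject H₀: no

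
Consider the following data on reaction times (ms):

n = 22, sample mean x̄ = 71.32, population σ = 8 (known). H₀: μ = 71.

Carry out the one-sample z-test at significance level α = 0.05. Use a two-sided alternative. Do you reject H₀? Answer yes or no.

reject H₀: no

SE = σ/√n = 8/√22 = 1.7056
z = (x̄−μ₀)/SE = (71.32−71)/1.7056 = 0.1876
p-value (two-sided) = 0.85118
At α=0.05: p ≥ α → fail to reject H₀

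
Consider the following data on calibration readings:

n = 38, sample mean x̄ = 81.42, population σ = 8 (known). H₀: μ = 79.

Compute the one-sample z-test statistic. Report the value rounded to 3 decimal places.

test statistic = 1.865

SE = σ/√n = 8/√38 = 1.2978
z = (x̄−μ₀)/SE = (81.42−79)/1.2978 = 1.8647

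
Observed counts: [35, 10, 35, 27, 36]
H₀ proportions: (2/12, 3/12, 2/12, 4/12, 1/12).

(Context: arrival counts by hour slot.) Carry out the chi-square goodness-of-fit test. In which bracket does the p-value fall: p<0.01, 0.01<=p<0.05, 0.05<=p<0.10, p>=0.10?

n = 143; E_i = n·p_i = [23.83, 35.75, 23.83, 47.67, 11.92]
χ² = (35−23.83)²/23.83 + (10−35.75)²/35.75 + (35−23.83)²/23.83 + (27−47.67)²/47.67 + (36−11.92)²/11.92 = 86.6434
df = 4
p-value (upper-tail) = 0.00000
→ bracket: p<0.01

p-value bracket: p<0.01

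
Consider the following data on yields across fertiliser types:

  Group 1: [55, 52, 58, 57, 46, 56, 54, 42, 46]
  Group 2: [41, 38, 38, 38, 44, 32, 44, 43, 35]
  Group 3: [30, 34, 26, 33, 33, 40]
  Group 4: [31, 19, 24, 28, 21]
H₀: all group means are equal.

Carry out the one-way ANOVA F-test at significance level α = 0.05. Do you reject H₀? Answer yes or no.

Group means [51.78, 39.22, 32.67, 24.60], grand mean 39.241
SSB = Σnᵢ(x̄ᵢ−x̄)² = 2745.666; SSW = ΣΣ(x−x̄ᵢ)² = 603.644
MSB = 2745.666/3 = 915.2220; MSW = 603.644/25 = 24.1458
F = MSB/MSW = 37.9040
df = (3, 25)
p-value (upper-tail) = 0.00000
At α=0.05: p < α → reject H₀

reject H₀: yes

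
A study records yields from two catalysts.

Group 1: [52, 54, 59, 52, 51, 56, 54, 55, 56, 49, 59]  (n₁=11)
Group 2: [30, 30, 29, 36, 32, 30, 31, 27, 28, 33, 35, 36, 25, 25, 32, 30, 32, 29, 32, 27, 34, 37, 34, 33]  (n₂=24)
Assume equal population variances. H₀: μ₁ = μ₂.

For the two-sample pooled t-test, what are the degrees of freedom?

degrees of freedom = 33

df = n₁ + n₂ − 2 = 11 + 24 − 2 = 33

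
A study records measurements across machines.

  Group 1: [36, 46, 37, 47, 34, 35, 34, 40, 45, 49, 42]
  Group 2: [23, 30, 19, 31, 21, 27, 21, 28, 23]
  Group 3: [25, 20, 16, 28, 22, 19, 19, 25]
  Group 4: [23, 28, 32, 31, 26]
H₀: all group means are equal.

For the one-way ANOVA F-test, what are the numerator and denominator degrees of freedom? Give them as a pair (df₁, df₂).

degrees of freedom = [3, 29]

k = 4 groups, N = 33 total
df = (k−1, N−k) = (4−1, 33−4) = (3, 29)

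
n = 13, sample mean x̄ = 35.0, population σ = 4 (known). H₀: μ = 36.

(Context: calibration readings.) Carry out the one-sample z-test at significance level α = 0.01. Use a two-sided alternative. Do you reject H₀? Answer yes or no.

SE = σ/√n = 4/√13 = 1.1094
z = (x̄−μ₀)/SE = (35.0−36)/1.1094 = -0.9014
p-value (two-sided) = 0.36738
At α=0.01: p ≥ α → fail to reject H₀

reject H₀: no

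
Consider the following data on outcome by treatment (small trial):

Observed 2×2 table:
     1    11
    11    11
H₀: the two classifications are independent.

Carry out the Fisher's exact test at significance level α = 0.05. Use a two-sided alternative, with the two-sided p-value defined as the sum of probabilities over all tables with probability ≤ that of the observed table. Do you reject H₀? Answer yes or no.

reject H₀: yes

Margins: r₁=12, r₂=22, c₁=12, c₂=22, n=34
p_obs = C(12,1)·C(22,11)/C(34,12); sum pmf over tables with pmf ≤ p_obs
p-value (two-sided) = 0.02387
At α=0.05: p < α → reject H₀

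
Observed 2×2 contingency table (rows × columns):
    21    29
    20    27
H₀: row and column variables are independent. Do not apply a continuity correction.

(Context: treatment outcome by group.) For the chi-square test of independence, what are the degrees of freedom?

degrees of freedom = 1

df = (r−1)(c−1) = (2−1)·(2−1) = 1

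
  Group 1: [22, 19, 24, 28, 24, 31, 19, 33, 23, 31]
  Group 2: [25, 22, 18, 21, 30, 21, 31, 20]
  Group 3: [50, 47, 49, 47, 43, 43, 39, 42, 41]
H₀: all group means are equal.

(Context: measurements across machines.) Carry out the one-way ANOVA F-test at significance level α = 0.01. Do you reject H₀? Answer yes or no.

reject H₀: yes

Group means [25.40, 23.50, 44.56], grand mean 31.222
SSB = Σnᵢ(x̄ᵢ−x̄)² = 2416.044; SSW = ΣΣ(x−x̄ᵢ)² = 504.622
MSB = 2416.044/2 = 1208.0222; MSW = 504.622/24 = 21.0259
F = MSB/MSW = 57.4539
df = (2, 24)
p-value (upper-tail) = 0.00000
At α=0.01: p < α → reject H₀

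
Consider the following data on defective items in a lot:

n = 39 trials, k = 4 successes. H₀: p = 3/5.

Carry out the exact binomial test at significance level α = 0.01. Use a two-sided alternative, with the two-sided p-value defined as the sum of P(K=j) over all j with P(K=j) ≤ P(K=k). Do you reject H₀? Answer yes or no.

reject H₀: yes

Exact binomial: n=39, k=4, p₀=3/5=0.6000
P(X=j) = C(n,j)·p₀^j·(1−p₀)^(n−j); p = Σ P(X=j) over j with P(X=j) ≤ P(X=4)
p-value (two-sided) = 0.00000
At α=0.01: p < α → reject H₀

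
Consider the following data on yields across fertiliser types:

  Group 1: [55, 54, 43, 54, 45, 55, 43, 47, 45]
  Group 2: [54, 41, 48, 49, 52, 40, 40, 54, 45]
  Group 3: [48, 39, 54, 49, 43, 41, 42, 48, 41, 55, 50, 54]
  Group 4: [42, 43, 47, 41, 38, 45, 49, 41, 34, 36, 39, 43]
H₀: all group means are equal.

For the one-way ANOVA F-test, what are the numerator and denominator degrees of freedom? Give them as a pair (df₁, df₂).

k = 4 groups, N = 42 total
df = (k−1, N−k) = (4−1, 42−4) = (3, 38)

degrees of freedom = [3, 38]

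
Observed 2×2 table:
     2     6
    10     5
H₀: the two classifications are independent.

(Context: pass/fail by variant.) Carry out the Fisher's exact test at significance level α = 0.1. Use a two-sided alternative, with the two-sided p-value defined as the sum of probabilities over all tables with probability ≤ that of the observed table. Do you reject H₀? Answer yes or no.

Margins: r₁=8, r₂=15, c₁=12, c₂=11, n=23
p_obs = C(8,2)·C(15,10)/C(23,12); sum pmf over tables with pmf ≤ p_obs
p-value (two-sided) = 0.08938
At α=0.1: p < α → reject H₀

reject H₀: yes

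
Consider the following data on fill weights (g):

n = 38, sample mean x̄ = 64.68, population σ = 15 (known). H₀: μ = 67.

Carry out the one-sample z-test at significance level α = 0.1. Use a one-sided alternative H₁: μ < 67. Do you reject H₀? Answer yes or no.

SE = σ/√n = 15/√38 = 2.4333
z = (x̄−μ₀)/SE = (64.68−67)/2.4333 = -0.9534
p-value (one-sided, H₁ less) = 0.17019
At α=0.1: p ≥ α → fail to reject H₀

reject H₀: no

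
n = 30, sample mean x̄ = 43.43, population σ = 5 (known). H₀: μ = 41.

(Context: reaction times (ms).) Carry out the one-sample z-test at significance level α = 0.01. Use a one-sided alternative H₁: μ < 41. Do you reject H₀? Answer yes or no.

reject H₀: no

SE = σ/√n = 5/√30 = 0.9129
z = (x̄−μ₀)/SE = (43.43−41)/0.9129 = 2.6619
p-value (one-sided, H₁ less) = 0.99612
At α=0.01: p ≥ α → fail to reject H₀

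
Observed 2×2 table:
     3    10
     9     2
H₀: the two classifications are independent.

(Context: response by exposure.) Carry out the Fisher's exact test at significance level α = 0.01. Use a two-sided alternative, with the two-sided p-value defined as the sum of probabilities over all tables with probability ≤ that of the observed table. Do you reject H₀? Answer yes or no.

Margins: r₁=13, r₂=11, c₁=12, c₂=12, n=24
p_obs = C(13,3)·C(11,9)/C(24,12); sum pmf over tables with pmf ≤ p_obs
p-value (two-sided) = 0.01228
At α=0.01: p ≥ α → fail to reject H₀

reject H₀: no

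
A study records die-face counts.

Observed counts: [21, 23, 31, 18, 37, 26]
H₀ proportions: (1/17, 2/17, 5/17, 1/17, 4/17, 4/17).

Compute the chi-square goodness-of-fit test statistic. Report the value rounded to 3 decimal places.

n = 156; E_i = n·p_i = [9.18, 18.35, 45.88, 9.18, 36.71, 36.71]
χ² = (21−9.18)²/9.18 + (23−18.35)²/18.35 + (31−45.88)²/45.88 + (18−9.18)²/9.18 + (37−36.71)²/36.71 + (26−36.71)²/36.71 = 32.8471
df = 5

test statistic = 32.847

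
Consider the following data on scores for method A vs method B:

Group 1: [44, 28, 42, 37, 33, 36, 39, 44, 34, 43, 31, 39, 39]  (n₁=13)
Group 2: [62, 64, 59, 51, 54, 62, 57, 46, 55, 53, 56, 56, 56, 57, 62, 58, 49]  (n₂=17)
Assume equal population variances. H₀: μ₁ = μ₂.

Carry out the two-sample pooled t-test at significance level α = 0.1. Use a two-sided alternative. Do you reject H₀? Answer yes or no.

x̄₁=37.615, s₁=5.075, n₁=13
x̄₂=56.294, s₂=4.832, n₂=17
s_p² = [12·5.075² + 16·4.832²]/28 = 24.3788
SE = √(s_p²·(1/13+1/17)) = 1.8192
t = (37.615−56.294)/1.8192 = -10.2678
df = 28
p-value (two-sided) = 0.00000
At α=0.1: p < α → reject H₀

reject H₀: yes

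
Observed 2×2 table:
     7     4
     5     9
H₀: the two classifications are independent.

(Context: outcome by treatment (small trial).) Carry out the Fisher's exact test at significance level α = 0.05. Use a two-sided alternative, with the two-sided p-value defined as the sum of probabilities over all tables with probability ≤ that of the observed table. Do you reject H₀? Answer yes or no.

reject H₀: no

Margins: r₁=11, r₂=14, c₁=12, c₂=13, n=25
p_obs = C(11,7)·C(14,5)/C(25,12); sum pmf over tables with pmf ≤ p_obs
p-value (two-sided) = 0.23774
At α=0.05: p ≥ α → fail to reject H₀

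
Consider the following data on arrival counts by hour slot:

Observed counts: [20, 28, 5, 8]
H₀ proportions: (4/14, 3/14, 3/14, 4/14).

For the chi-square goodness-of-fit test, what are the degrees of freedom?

df = k − 1 = 4 − 1 = 3

degrees of freedom = 3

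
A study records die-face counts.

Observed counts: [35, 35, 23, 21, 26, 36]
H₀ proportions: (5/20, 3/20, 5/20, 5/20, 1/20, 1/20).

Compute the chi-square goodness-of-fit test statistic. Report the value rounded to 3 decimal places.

test statistic = 144.379

n = 176; E_i = n·p_i = [44.00, 26.40, 44.00, 44.00, 8.80, 8.80]
χ² = (35−44.00)²/44.00 + (35−26.40)²/26.40 + (23−44.00)²/44.00 + (21−44.00)²/44.00 + (26−8.80)²/8.80 + (36−8.80)²/8.80 = 144.3788
df = 5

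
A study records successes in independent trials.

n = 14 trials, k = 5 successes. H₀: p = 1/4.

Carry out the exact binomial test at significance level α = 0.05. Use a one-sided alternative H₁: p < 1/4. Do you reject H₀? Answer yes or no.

Exact binomial: n=14, k=5, p₀=1/4=0.2500
P(X≤5) from Σ C(n,i)·p₀^i·(1−p₀)^(n−i)
p-value (one-sided, H₁ less) = 0.88833
At α=0.05: p ≥ α → fail to reject H₀

reject H₀: no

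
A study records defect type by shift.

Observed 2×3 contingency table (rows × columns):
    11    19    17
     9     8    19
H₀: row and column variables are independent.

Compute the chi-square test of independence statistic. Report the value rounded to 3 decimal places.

test statistic = 3.394

Row totals [47, 36], col totals [20, 27, 36], n=83
χ² = (11−11.33)²/11.33 + (19−15.29)²/15.29 + (17−20.39)²/20.39 + (9−8.67)²/8.67 + (8−11.71)²/11.71 + (19−15.61)²/15.61 = 3.3944
df = 2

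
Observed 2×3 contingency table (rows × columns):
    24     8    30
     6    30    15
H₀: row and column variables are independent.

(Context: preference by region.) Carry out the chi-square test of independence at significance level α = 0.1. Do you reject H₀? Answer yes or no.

reject H₀: yes

Row totals [62, 51], col totals [30, 38, 45], n=113
χ² = (24−16.46)²/16.46 + (8−20.85)²/20.85 + (30−24.69)²/24.69 + (6−13.54)²/13.54 + (30−17.15)²/17.15 + (15−20.31)²/20.31 = 27.7288
df = 2
p-value (upper-tail) = 0.00000
At α=0.1: p < α → reject H₀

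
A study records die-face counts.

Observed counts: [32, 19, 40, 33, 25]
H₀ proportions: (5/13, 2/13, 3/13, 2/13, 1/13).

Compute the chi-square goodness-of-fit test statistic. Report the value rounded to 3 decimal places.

n = 149; E_i = n·p_i = [57.31, 22.92, 34.38, 22.92, 11.46]
χ² = (32−57.31)²/57.31 + (19−22.92)²/22.92 + (40−34.38)²/34.38 + (33−22.92)²/22.92 + (25−11.46)²/11.46 = 33.1861
df = 4

test statistic = 33.186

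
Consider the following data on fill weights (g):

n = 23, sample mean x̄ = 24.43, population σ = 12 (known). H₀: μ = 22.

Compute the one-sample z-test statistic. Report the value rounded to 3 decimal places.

test statistic = 0.971

SE = σ/√n = 12/√23 = 2.5022
z = (x̄−μ₀)/SE = (24.43−22)/2.5022 = 0.9712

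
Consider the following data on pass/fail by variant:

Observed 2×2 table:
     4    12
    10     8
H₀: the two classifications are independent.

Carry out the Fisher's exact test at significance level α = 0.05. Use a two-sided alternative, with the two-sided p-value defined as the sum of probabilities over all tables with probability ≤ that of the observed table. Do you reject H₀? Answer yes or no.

Margins: r₁=16, r₂=18, c₁=14, c₂=20, n=34
p_obs = C(16,4)·C(18,10)/C(34,14); sum pmf over tables with pmf ≤ p_obs
p-value (two-sided) = 0.09209
At α=0.05: p ≥ α → fail to reject H₀

reject H₀: no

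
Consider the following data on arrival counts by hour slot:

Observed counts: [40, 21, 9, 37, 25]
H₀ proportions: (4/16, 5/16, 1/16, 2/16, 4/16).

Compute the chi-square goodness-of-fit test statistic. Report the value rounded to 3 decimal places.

test statistic = 38.903

n = 132; E_i = n·p_i = [33.00, 41.25, 8.25, 16.50, 33.00]
χ² = (40−33.00)²/33.00 + (21−41.25)²/41.25 + (9−8.25)²/8.25 + (37−16.50)²/16.50 + (25−33.00)²/33.00 = 38.9030
df = 4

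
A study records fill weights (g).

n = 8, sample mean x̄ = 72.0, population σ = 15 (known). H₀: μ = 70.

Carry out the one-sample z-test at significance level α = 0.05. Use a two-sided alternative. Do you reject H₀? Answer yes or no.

reject H₀: no

SE = σ/√n = 15/√8 = 5.3033
z = (x̄−μ₀)/SE = (72.0−70)/5.3033 = 0.3771
p-value (two-sided) = 0.70608
At α=0.05: p ≥ α → fail to reject H₀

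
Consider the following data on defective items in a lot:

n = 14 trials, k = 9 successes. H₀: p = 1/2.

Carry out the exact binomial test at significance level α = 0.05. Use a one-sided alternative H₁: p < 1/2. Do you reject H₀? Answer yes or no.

reject H₀: no

Exact binomial: n=14, k=9, p₀=1/2=0.5000
P(X≤9) from Σ C(n,i)·p₀^i·(1−p₀)^(n−i)
p-value (one-sided, H₁ less) = 0.91022
At α=0.05: p ≥ α → fail to reject H₀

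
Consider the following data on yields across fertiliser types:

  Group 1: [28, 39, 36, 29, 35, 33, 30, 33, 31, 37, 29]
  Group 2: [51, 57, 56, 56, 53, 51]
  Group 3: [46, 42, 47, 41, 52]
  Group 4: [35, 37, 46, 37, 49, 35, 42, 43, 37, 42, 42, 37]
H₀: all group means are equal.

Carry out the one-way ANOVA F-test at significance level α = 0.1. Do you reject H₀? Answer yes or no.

reject H₀: yes

Group means [32.73, 54.00, 45.60, 40.17], grand mean 41.000
SSB = Σnᵢ(x̄ᵢ−x̄)² = 1880.952; SSW = ΣΣ(x−x̄ᵢ)² = 471.048
MSB = 1880.952/3 = 626.9838; MSW = 471.048/30 = 15.7016
F = MSB/MSW = 39.9312
df = (3, 30)
p-value (upper-tail) = 0.00000
At α=0.1: p < α → reject H₀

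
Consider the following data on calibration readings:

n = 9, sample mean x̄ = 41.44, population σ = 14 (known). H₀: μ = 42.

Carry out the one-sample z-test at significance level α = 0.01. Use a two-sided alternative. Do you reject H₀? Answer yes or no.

reject H₀: no

SE = σ/√n = 14/√9 = 4.6667
z = (x̄−μ₀)/SE = (41.44−42)/4.6667 = -0.1200
p-value (two-sided) = 0.90448
At α=0.01: p ≥ α → fail to reject H₀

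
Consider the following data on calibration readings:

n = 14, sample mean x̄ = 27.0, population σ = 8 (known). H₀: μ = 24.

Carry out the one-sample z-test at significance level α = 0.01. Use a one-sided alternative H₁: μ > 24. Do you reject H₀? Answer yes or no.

SE = σ/√n = 8/√14 = 2.1381
z = (x̄−μ₀)/SE = (27.0−24)/2.1381 = 1.4031
p-value (one-sided, H₁ greater) = 0.08029
At α=0.01: p ≥ α → fail to reject H₀

reject H₀: no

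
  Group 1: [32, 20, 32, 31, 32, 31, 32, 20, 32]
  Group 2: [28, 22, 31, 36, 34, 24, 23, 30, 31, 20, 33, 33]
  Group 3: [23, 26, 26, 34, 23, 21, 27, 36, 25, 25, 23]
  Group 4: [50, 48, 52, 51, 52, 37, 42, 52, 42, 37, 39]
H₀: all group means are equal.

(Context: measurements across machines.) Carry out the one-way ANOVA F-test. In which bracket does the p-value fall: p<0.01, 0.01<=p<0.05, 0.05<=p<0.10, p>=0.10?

Group means [29.11, 28.75, 26.27, 45.64], grand mean 32.512
SSB = Σnᵢ(x̄ᵢ−x̄)² = 2596.878; SSW = ΣΣ(x−x̄ᵢ)² = 1133.866
MSB = 2596.878/3 = 865.6260; MSW = 1133.866/39 = 29.0735
F = MSB/MSW = 29.7737
df = (3, 39)
p-value (upper-tail) = 0.00000
→ bracket: p<0.01

p-value bracket: p<0.01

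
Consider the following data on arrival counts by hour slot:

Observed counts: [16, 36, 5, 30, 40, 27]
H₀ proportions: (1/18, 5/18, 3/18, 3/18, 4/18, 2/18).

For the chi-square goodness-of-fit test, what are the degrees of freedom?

df = k − 1 = 6 − 1 = 5

degrees of freedom = 5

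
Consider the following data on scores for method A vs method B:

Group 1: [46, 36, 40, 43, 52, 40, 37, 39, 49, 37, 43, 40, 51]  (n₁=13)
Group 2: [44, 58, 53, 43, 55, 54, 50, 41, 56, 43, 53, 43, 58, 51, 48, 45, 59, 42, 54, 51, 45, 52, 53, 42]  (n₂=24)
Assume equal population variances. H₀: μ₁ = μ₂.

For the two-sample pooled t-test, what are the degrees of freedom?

df = n₁ + n₂ − 2 = 13 + 24 − 2 = 35

degrees of freedom = 35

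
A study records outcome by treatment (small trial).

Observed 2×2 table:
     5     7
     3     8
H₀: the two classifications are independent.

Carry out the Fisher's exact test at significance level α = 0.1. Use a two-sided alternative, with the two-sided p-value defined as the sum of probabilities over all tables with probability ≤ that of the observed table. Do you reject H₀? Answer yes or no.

reject H₀: no

Margins: r₁=12, r₂=11, c₁=8, c₂=15, n=23
p_obs = C(12,5)·C(11,3)/C(23,8); sum pmf over tables with pmf ≤ p_obs
p-value (two-sided) = 0.66685
At α=0.1: p ≥ α → fail to reject H₀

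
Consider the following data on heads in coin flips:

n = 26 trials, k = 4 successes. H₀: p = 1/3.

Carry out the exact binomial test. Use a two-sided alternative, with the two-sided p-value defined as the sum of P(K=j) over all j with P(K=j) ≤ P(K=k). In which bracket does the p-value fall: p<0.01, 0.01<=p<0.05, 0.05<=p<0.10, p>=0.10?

Exact binomial: n=26, k=4, p₀=1/3=0.3333
P(X=j) = C(n,j)·p₀^j·(1−p₀)^(n−j); p = Σ P(X=j) over j with P(X=j) ≤ P(X=4)
p-value (two-sided) = 0.06052
→ bracket: 0.05<=p<0.10

p-value bracket: 0.05<=p<0.10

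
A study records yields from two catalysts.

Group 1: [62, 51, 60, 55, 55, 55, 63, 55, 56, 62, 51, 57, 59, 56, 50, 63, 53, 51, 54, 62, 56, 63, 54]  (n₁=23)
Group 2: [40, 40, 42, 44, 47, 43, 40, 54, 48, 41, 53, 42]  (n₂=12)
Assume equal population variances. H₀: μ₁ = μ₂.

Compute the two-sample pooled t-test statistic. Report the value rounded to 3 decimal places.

x̄₁=56.652, s₁=4.281, n₁=23
x̄₂=44.500, s₂=4.945, n₂=12
s_p² = [22·4.281² + 11·4.945²]/33 = 20.3702
SE = √(s_p²·(1/23+1/12)) = 1.6072
t = (56.652−44.500)/1.6072 = 7.5610
df = 33

test statistic = 7.561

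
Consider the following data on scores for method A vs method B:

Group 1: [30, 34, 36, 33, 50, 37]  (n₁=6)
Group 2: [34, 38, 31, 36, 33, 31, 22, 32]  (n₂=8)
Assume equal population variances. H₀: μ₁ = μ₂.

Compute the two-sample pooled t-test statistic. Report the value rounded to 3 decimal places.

x̄₁=36.667, s₁=6.976, n₁=6
x̄₂=32.125, s₂=4.764, n₂=8
s_p² = [5·6.976² + 7·4.764²]/12 = 33.5174
SE = √(s_p²·(1/6+1/8)) = 3.1266
t = (36.667−32.125)/3.1266 = 1.4526
df = 12

test statistic = 1.453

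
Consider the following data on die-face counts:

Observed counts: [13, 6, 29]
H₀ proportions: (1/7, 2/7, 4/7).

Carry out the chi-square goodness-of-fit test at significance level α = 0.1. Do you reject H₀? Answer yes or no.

reject H₀: yes

n = 48; E_i = n·p_i = [6.86, 13.71, 27.43]
χ² = (13−6.86)²/6.86 + (6−13.71)²/13.71 + (29−27.43)²/27.43 = 9.9323
df = 2
p-value (upper-tail) = 0.00697
At α=0.1: p < α → reject H₀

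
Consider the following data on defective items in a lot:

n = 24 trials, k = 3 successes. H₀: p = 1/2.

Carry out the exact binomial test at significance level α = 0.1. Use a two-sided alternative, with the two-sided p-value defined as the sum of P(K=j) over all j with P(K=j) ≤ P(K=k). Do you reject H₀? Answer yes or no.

reject H₀: yes

Exact binomial: n=24, k=3, p₀=1/2=0.5000
P(X=j) = C(n,j)·p₀^j·(1−p₀)^(n−j); p = Σ P(X=j) over j with P(X=j) ≤ P(X=3)
p-value (two-sided) = 0.00028
At α=0.1: p < α → reject H₀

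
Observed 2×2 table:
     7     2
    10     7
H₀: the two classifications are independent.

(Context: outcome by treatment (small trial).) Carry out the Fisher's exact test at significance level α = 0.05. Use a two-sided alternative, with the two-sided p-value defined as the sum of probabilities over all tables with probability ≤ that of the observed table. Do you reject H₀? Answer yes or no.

Margins: r₁=9, r₂=17, c₁=17, c₂=9, n=26
p_obs = C(9,7)·C(17,10)/C(26,17); sum pmf over tables with pmf ≤ p_obs
p-value (two-sided) = 0.41775
At α=0.05: p ≥ α → fail to reject H₀

reject H₀: no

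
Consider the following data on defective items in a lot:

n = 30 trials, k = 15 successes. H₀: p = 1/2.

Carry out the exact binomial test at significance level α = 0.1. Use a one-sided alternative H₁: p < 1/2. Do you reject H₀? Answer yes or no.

reject H₀: no

Exact binomial: n=30, k=15, p₀=1/2=0.5000
P(X≤15) from Σ C(n,i)·p₀^i·(1−p₀)^(n−i)
p-value (one-sided, H₁ less) = 0.57223
At α=0.1: p ≥ α → fail to reject H₀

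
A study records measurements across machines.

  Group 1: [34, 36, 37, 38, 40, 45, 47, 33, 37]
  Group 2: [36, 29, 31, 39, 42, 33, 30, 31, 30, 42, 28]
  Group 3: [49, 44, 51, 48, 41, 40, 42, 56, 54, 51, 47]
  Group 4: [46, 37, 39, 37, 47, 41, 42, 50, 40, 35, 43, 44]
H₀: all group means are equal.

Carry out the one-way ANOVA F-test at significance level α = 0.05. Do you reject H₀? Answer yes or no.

reject H₀: yes

Group means [38.56, 33.73, 47.55, 41.75], grand mean 40.512
SSB = Σnᵢ(x̄ᵢ−x̄)² = 1103.363; SSW = ΣΣ(x−x̄ᵢ)² = 951.381
MSB = 1103.363/3 = 367.7876; MSW = 951.381/39 = 24.3944
F = MSB/MSW = 15.0767
df = (3, 39)
p-value (upper-tail) = 0.00000
At α=0.05: p < α → reject H₀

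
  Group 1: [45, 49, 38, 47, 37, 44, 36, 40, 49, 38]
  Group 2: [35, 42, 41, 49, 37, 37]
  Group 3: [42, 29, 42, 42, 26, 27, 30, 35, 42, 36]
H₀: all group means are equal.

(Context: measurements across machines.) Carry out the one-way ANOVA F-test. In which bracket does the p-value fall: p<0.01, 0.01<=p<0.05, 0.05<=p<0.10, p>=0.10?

Group means [42.30, 40.17, 35.10], grand mean 39.038
SSB = Σnᵢ(x̄ᵢ−x̄)² = 269.128; SSW = ΣΣ(x−x̄ᵢ)² = 763.833
MSB = 269.128/2 = 134.5641; MSW = 763.833/23 = 33.2101
F = MSB/MSW = 4.0519
df = (2, 23)
p-value (upper-tail) = 0.03108
→ bracket: 0.01<=p<0.05

p-value bracket: 0.01<=p<0.05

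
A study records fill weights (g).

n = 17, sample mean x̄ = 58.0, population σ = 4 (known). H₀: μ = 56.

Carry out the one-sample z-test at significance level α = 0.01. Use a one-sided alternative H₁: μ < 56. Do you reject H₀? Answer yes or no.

reject H₀: no

SE = σ/√n = 4/√17 = 0.9701
z = (x̄−μ₀)/SE = (58.0−56)/0.9701 = 2.0616
p-value (one-sided, H₁ less) = 0.98037
At α=0.01: p ≥ α → fail to reject H₀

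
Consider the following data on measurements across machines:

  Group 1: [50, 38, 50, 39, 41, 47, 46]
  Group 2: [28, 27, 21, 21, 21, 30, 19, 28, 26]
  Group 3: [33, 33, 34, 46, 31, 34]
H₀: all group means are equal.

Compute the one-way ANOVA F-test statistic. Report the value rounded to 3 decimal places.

test statistic = 34.648

Group means [44.43, 24.56, 35.17], grand mean 33.773
SSB = Σnᵢ(x̄ᵢ−x̄)² = 1571.094; SSW = ΣΣ(x−x̄ᵢ)² = 430.770
MSB = 1571.094/2 = 785.5469; MSW = 430.770/19 = 22.6721
F = MSB/MSW = 34.6482
df = (2, 19)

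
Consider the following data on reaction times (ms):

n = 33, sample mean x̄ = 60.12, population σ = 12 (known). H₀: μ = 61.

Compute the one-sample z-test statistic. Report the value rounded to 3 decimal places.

SE = σ/√n = 12/√33 = 2.0889
z = (x̄−μ₀)/SE = (60.12−61)/2.0889 = -0.4213

test statistic = -0.421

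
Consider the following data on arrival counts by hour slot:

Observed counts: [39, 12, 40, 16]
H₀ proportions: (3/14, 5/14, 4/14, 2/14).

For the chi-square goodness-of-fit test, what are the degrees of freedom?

degrees of freedom = 3

df = k − 1 = 4 − 1 = 3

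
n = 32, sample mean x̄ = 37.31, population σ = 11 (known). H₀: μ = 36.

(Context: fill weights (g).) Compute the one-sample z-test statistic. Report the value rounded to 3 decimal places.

SE = σ/√n = 11/√32 = 1.9445
z = (x̄−μ₀)/SE = (37.31−36)/1.9445 = 0.6737

test statistic = 0.674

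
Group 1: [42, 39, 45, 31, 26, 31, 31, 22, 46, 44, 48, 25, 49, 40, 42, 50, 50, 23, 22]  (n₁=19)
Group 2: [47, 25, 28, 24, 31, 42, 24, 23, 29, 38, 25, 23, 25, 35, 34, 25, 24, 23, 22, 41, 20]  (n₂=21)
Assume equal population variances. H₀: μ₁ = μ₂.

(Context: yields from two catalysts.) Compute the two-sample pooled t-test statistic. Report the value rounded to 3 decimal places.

test statistic = 2.898

x̄₁=37.158, s₁=10.216, n₁=19
x̄₂=28.952, s₂=7.619, n₂=21
s_p² = [18·10.216² + 20·7.619²]/38 = 79.9863
SE = √(s_p²·(1/19+1/21)) = 2.8317
t = (37.158−28.952)/2.8317 = 2.8977
df = 38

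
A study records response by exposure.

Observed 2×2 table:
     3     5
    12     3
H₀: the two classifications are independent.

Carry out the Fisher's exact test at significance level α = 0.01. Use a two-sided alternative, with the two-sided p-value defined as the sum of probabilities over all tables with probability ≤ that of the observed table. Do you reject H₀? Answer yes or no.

Margins: r₁=8, r₂=15, c₁=15, c₂=8, n=23
p_obs = C(8,3)·C(15,12)/C(23,15); sum pmf over tables with pmf ≤ p_obs
p-value (two-sided) = 0.07133
At α=0.01: p ≥ α → fail to reject H₀

reject H₀: no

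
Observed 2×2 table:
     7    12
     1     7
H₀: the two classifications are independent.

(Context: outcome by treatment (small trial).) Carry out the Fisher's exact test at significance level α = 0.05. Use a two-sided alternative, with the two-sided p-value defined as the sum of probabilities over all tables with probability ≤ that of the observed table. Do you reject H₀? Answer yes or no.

reject H₀: no

Margins: r₁=19, r₂=8, c₁=8, c₂=19, n=27
p_obs = C(19,7)·C(8,1)/C(27,8); sum pmf over tables with pmf ≤ p_obs
p-value (two-sided) = 0.36450
At α=0.05: p ≥ α → fail to reject H₀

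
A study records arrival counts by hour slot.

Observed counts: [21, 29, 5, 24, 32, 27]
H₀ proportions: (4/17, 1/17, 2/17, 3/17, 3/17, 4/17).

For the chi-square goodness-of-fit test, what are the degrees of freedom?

degrees of freedom = 5

df = k − 1 = 6 − 1 = 5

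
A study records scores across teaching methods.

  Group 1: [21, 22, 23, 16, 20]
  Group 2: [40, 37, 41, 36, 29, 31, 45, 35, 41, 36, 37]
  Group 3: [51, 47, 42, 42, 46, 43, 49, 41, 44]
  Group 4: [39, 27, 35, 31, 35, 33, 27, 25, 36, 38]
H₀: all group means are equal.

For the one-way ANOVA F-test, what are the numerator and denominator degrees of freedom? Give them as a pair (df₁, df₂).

degrees of freedom = [3, 31]

k = 4 groups, N = 35 total
df = (k−1, N−k) = (4−1, 35−4) = (3, 31)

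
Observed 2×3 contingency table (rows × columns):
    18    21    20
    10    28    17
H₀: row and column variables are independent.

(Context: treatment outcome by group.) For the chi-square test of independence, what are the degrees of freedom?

df = (r−1)(c−1) = (2−1)·(3−1) = 2

degrees of freedom = 2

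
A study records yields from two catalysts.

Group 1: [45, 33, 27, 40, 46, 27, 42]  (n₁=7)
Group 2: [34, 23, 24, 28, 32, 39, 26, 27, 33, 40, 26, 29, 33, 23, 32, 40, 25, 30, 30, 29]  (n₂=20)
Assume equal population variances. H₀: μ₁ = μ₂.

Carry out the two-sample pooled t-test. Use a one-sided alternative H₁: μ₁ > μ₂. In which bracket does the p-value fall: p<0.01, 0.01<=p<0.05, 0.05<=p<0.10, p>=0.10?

p-value bracket: p<0.01

x̄₁=37.143, s₁=8.112, n₁=7
x̄₂=30.150, s₂=5.274, n₂=20
s_p² = [6·8.112² + 19·5.274²]/25 = 36.9363
SE = √(s_p²·(1/7+1/20)) = 2.6690
t = (37.143−30.150)/2.6690 = 2.6201
df = 25
p-value (one-sided, H₁ greater) = 0.00737
→ bracket: p<0.01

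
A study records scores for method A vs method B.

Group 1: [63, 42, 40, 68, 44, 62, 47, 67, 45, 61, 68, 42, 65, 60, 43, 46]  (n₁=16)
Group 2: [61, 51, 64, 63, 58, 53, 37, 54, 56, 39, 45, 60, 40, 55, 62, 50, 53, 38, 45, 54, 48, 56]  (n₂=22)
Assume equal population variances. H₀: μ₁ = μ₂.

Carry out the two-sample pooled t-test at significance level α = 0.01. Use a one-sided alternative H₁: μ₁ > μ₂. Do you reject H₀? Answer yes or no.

x̄₁=53.938, s₁=10.988, n₁=16
x̄₂=51.909, s₂=8.309, n₂=22
s_p² = [15·10.988² + 21·8.309²]/36 = 90.5765
SE = √(s_p²·(1/16+1/22)) = 3.1270
t = (53.938−51.909)/3.1270 = 0.6487
df = 36
p-value (one-sided, H₁ greater) = 0.26033
At α=0.01: p ≥ α → fail to reject H₀

reject H₀: no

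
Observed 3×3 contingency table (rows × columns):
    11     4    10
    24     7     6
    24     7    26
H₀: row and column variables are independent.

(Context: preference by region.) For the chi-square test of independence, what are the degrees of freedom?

df = (r−1)(c−1) = (3−1)·(3−1) = 4

degrees of freedom = 4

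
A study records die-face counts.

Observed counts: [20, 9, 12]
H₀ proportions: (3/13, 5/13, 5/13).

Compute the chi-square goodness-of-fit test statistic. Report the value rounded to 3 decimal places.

n = 41; E_i = n·p_i = [9.46, 15.77, 15.77]
χ² = (20−9.46)²/9.46 + (9−15.77)²/15.77 + (12−15.77)²/15.77 = 15.5447
df = 2

test statistic = 15.545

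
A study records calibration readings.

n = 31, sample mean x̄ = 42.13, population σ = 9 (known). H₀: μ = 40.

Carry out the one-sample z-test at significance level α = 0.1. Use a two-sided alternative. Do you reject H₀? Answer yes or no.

reject H₀: no

SE = σ/√n = 9/√31 = 1.6164
z = (x̄−μ₀)/SE = (42.13−40)/1.6164 = 1.3177
p-value (two-sided) = 0.18760
At α=0.1: p ≥ α → fail to reject H₀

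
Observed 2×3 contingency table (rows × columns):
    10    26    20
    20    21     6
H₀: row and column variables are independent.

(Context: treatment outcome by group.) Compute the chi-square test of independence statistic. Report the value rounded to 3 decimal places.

test statistic = 10.699

Row totals [56, 47], col totals [30, 47, 26], n=103
χ² = (10−16.31)²/16.31 + (26−25.55)²/25.55 + (20−14.14)²/14.14 + (20−13.69)²/13.69 + (21−21.45)²/21.45 + (6−11.86)²/11.86 = 10.6990
df = 2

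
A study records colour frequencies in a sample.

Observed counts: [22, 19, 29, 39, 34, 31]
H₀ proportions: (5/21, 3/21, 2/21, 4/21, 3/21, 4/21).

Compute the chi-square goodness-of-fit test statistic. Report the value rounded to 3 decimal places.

n = 174; E_i = n·p_i = [41.43, 24.86, 16.57, 33.14, 24.86, 33.14]
χ² = (22−41.43)²/41.43 + (19−24.86)²/24.86 + (29−16.57)²/16.57 + (39−33.14)²/33.14 + (34−24.86)²/24.86 + (31−33.14)²/33.14 = 24.3494
df = 5

test statistic = 24.349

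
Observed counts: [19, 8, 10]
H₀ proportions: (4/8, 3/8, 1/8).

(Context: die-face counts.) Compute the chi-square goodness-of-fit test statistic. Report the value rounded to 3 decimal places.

n = 37; E_i = n·p_i = [18.50, 13.88, 4.62]
χ² = (19−18.50)²/18.50 + (8−13.88)²/13.88 + (10−4.62)²/4.62 = 8.7477
df = 2

test statistic = 8.748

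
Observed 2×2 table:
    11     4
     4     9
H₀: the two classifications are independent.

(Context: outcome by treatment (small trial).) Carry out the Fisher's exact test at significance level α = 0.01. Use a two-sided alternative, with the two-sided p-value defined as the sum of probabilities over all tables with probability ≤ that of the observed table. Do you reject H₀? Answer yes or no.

Margins: r₁=15, r₂=13, c₁=15, c₂=13, n=28
p_obs = C(15,11)·C(13,4)/C(28,15); sum pmf over tables with pmf ≤ p_obs
p-value (two-sided) = 0.05571
At α=0.01: p ≥ α → fail to reject H₀

reject H₀: no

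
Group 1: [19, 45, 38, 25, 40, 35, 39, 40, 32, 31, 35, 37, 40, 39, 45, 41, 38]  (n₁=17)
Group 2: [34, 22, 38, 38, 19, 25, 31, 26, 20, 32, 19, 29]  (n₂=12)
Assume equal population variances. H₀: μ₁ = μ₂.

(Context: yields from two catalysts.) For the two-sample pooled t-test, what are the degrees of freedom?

df = n₁ + n₂ − 2 = 17 + 12 − 2 = 27

degrees of freedom = 27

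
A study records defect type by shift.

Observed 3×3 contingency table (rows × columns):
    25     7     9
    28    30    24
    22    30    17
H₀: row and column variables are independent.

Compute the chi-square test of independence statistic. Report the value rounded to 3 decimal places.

test statistic = 12.357

Row totals [41, 82, 69], col totals [75, 67, 50], n=192
χ² = (25−16.02)²/16.02 + (7−14.31)²/14.31 + (9−10.68)²/10.68 + (28−32.03)²/32.03 + (30−28.61)²/28.61 + (24−21.35)²/21.35 + (22−26.95)²/26.95 + (30−24.08)²/24.08 + (17−17.97)²/17.97 = 12.3567
df = 4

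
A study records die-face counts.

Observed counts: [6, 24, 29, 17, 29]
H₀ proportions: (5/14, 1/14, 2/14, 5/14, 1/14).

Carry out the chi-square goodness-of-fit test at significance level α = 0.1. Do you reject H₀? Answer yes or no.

n = 105; E_i = n·p_i = [37.50, 7.50, 15.00, 37.50, 7.50]
χ² = (6−37.50)²/37.50 + (24−7.50)²/7.50 + (29−15.00)²/15.00 + (17−37.50)²/37.50 + (29−7.50)²/7.50 = 148.6667
df = 4
p-value (upper-tail) = 0.00000
At α=0.1: p < α → reject H₀

reject H₀: yes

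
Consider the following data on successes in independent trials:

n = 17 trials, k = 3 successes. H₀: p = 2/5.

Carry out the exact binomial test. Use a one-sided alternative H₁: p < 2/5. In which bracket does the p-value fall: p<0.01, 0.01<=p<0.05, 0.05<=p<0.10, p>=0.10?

p-value bracket: 0.01<=p<0.05

Exact binomial: n=17, k=3, p₀=2/5=0.4000
P(X≤3) from Σ C(n,i)·p₀^i·(1−p₀)^(n−i)
p-value (one-sided, H₁ less) = 0.04642
→ bracket: 0.01<=p<0.05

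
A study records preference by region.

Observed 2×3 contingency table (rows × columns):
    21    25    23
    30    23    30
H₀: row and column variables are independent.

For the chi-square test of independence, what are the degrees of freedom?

degrees of freedom = 2

df = (r−1)(c−1) = (2−1)·(3−1) = 2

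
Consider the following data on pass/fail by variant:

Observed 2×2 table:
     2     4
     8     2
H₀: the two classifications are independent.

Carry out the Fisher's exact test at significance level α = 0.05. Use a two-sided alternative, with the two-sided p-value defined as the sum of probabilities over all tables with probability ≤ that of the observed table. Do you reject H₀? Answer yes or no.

Margins: r₁=6, r₂=10, c₁=10, c₂=6, n=16
p_obs = C(6,2)·C(10,8)/C(16,10); sum pmf over tables with pmf ≤ p_obs
p-value (two-sided) = 0.11813
At α=0.05: p ≥ α → fail to reject H₀

reject H₀: no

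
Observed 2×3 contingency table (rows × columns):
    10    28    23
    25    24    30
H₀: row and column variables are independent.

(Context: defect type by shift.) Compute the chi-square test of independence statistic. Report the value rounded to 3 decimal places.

test statistic = 5.436

Row totals [61, 79], col totals [35, 52, 53], n=140
χ² = (10−15.25)²/15.25 + (28−22.66)²/22.66 + (23−23.09)²/23.09 + (25−19.75)²/19.75 + (24−29.34)²/29.34 + (30−29.91)²/29.91 = 5.4364
df = 2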